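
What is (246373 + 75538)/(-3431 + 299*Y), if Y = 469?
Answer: 321911/136800 ≈ 2.3531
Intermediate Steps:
(246373 + 75538)/(-3431 + 299*Y) = (246373 + 75538)/(-3431 + 299*469) = 321911/(-3431 + 140231) = 321911/136800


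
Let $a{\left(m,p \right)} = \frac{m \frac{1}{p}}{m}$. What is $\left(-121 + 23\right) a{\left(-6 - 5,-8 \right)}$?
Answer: $\frac{49}{4} \approx 12.25$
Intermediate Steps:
$a{\left(m,p \right)} = \frac{1}{p}$
$\left(-121 + 23\right) a{\left(-6 - 5,-8 \right)} = \frac{-121 + 23}{-8} = \left(-98\right) \left(- \frac{1}{8}\right) = \frac{49}{4}$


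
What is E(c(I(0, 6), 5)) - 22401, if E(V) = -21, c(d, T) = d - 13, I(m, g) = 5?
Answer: -22422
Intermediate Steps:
c(d, T) = -13 + d
E(c(I(0, 6), 5)) - 22401 = -21 - 22401 = -22422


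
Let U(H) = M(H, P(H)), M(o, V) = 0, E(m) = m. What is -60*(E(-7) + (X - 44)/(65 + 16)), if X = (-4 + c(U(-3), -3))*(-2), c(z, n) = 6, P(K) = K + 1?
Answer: 4100/9 ≈ 455.56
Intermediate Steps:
P(K) = 1 + K
U(H) = 0
X = -4 (X = (-4 + 6)*(-2) = 2*(-2) = -4)
-60*(E(-7) + (X - 44)/(65 + 16)) = -60*(-7 + (-4 - 44)/(65 + 16)) = -60*(-7 - 48/81) = -60*(-7 - 48*1/81) = -60*(-7 - 16/27) = -60*(-205/27) = 4100/9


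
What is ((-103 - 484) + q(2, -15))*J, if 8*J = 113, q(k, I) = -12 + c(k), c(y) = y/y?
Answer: -33787/4 ≈ -8446.8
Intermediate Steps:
c(y) = 1
q(k, I) = -11 (q(k, I) = -12 + 1 = -11)
J = 113/8 (J = (1/8)*113 = 113/8 ≈ 14.125)
((-103 - 484) + q(2, -15))*J = ((-103 - 484) - 11)*(113/8) = (-587 - 11)*(113/8) = -598*113/8 = -33787/4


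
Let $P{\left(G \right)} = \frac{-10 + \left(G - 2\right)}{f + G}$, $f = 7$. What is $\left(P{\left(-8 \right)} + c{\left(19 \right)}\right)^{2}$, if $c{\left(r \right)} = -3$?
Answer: $289$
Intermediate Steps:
$P{\left(G \right)} = \frac{-12 + G}{7 + G}$ ($P{\left(G \right)} = \frac{-10 + \left(G - 2\right)}{7 + G} = \frac{-10 + \left(-2 + G\right)}{7 + G} = \frac{-12 + G}{7 + G}$)
$\left(P{\left(-8 \right)} + c{\left(19 \right)}\right)^{2} = \left(\frac{-12 - 8}{7 - 8} - 3\right)^{2} = \left(\frac{1}{-1} \left(-20\right) - 3\right)^{2} = \left(\left(-1\right) \left(-20\right) - 3\right)^{2} = \left(20 - 3\right)^{2} = 17^{2} = 289$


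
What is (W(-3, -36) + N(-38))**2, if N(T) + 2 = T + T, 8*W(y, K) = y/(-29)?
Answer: 327356649/53824 ≈ 6082.0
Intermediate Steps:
W(y, K) = -y/232 (W(y, K) = (y/(-29))/8 = (y*(-1/29))/8 = (-y/29)/8 = -y/232)
N(T) = -2 + 2*T (N(T) = -2 + (T + T) = -2 + 2*T)
(W(-3, -36) + N(-38))**2 = (-1/232*(-3) + (-2 + 2*(-38)))**2 = (3/232 + (-2 - 76))**2 = (3/232 - 78)**2 = (-18093/232)**2 = 327356649/53824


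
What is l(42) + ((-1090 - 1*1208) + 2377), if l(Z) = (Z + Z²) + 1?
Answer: 1886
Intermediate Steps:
l(Z) = 1 + Z + Z²
l(42) + ((-1090 - 1*1208) + 2377) = (1 + 42 + 42²) + ((-1090 - 1*1208) + 2377) = (1 + 42 + 1764) + ((-1090 - 1208) + 2377) = 1807 + (-2298 + 2377) = 1807 + 79 = 1886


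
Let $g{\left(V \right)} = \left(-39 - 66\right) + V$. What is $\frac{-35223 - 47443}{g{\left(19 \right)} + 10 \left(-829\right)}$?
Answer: $\frac{41333}{4188} \approx 9.8694$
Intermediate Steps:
$g{\left(V \right)} = -105 + V$
$\frac{-35223 - 47443}{g{\left(19 \right)} + 10 \left(-829\right)} = \frac{-35223 - 47443}{\left(-105 + 19\right) + 10 \left(-829\right)} = - \frac{82666}{-86 - 8290} = - \frac{82666}{-8376} = \left(-82666\right) \left(- \frac{1}{8376}\right) = \frac{41333}{4188}$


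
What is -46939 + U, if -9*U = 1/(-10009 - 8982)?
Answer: -8022766940/170919 ≈ -46939.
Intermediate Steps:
U = 1/170919 (U = -1/(9*(-10009 - 8982)) = -⅑/(-18991) = -⅑*(-1/18991) = 1/170919 ≈ 5.8507e-6)
-46939 + U = -46939 + 1/170919 = -8022766940/170919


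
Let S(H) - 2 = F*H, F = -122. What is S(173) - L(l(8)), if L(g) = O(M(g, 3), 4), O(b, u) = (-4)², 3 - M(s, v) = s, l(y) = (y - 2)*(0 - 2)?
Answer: -21120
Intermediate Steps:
l(y) = 4 - 2*y (l(y) = (-2 + y)*(-2) = 4 - 2*y)
M(s, v) = 3 - s
O(b, u) = 16
L(g) = 16
S(H) = 2 - 122*H
S(173) - L(l(8)) = (2 - 122*173) - 1*16 = (2 - 21106) - 16 = -21104 - 16 = -21120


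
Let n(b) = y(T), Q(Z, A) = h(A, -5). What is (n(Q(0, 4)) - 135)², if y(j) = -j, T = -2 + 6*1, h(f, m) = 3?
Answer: 19321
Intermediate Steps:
Q(Z, A) = 3
T = 4 (T = -2 + 6 = 4)
n(b) = -4 (n(b) = -1*4 = -4)
(n(Q(0, 4)) - 135)² = (-4 - 135)² = (-139)² = 19321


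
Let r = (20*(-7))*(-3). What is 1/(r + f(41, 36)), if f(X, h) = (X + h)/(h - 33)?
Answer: 3/1337 ≈ 0.0022438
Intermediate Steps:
r = 420 (r = -140*(-3) = 420)
f(X, h) = (X + h)/(-33 + h)
1/(r + f(41, 36)) = 1/(420 + (41 + 36)/(-33 + 36)) = 1/(420 + 77/3) = 1/(1337/3) = 3/1337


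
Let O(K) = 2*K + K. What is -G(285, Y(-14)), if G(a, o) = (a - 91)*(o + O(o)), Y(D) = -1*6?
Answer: 4656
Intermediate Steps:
Y(D) = -6
O(K) = 3*K
G(a, o) = 4*o*(-91 + a) (G(a, o) = (a - 91)*(o + 3*o) = (-91 + a)*(4*o) = 4*o*(-91 + a))
-G(285, Y(-14)) = -4*(-6)*(-91 + 285) = -4*(-6)*194 = -1*(-4656) = 4656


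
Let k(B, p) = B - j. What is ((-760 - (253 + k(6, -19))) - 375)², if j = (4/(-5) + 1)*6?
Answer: 48497296/25 ≈ 1.9399e+6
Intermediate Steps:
j = 6/5 (j = (4*(-⅕) + 1)*6 = (-⅘ + 1)*6 = (⅕)*6 = 6/5 ≈ 1.2000)
k(B, p) = -6/5 + B (k(B, p) = B - 1*6/5 = B - 6/5 = -6/5 + B)
((-760 - (253 + k(6, -19))) - 375)² = ((-760 - (253 + (-6/5 + 6))) - 375)² = ((-760 - (253 + 24/5)) - 375)² = ((-760 - 1*1289/5) - 375)² = ((-760 - 1289/5) - 375)² = (-5089/5 - 375)² = (-6964/5)² = 48497296/25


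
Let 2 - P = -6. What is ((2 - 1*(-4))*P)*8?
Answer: 384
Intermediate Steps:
P = 8 (P = 2 - 1*(-6) = 2 + 6 = 8)
((2 - 1*(-4))*P)*8 = ((2 - 1*(-4))*8)*8 = ((2 + 4)*8)*8 = (6*8)*8 = 48*8 = 384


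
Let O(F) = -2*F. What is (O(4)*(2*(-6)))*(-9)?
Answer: -864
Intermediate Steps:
(O(4)*(2*(-6)))*(-9) = ((-2*4)*(2*(-6)))*(-9) = -8*(-12)*(-9) = 96*(-9) = -864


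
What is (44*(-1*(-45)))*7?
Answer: 13860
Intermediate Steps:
(44*(-1*(-45)))*7 = (44*45)*7 = 1980*7 = 13860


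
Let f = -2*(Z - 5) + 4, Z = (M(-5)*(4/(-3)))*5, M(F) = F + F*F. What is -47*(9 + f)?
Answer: -40843/3 ≈ -13614.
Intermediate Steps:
M(F) = F + F²
Z = -400/3 (Z = ((-5*(1 - 5))*(4/(-3)))*5 = ((-5*(-4))*(4*(-⅓)))*5 = (20*(-4/3))*5 = -80/3*5 = -400/3 ≈ -133.33)
f = 842/3 (f = -2*(-400/3 - 5) + 4 = -2*(-415/3) + 4 = 830/3 + 4 = 842/3 ≈ 280.67)
-47*(9 + f) = -47*(9 + 842/3) = -47*869/3 = -40843/3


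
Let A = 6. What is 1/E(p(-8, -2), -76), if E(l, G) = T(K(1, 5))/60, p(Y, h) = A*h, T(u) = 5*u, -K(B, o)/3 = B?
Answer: -4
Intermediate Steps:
K(B, o) = -3*B
p(Y, h) = 6*h
E(l, G) = -1/4 (E(l, G) = (5*(-3*1))/60 = (5*(-3))*(1/60) = -15*1/60 = -1/4)
1/E(p(-8, -2), -76) = 1/(-1/4) = -4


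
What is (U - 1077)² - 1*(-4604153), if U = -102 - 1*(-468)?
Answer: 5109674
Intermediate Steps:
U = 366 (U = -102 + 468 = 366)
(U - 1077)² - 1*(-4604153) = (366 - 1077)² - 1*(-4604153) = (-711)² + 4604153 = 505521 + 4604153 = 5109674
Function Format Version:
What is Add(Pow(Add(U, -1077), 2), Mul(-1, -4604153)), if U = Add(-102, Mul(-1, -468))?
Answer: 5109674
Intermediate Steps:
U = 366 (U = Add(-102, 468) = 366)
Add(Pow(Add(U, -1077), 2), Mul(-1, -4604153)) = Add(Pow(Add(366, -1077), 2), Mul(-1, -4604153)) = Add(Pow(-711, 2), 4604153) = Add(505521, 4604153) = 5109674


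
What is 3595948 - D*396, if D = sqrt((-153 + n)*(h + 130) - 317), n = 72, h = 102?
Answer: 3595948 - 396*I*sqrt(19109) ≈ 3.5959e+6 - 54741.0*I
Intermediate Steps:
D = I*sqrt(19109) (D = sqrt((-153 + 72)*(102 + 130) - 317) = sqrt(-81*232 - 317) = sqrt(-18792 - 317) = sqrt(-19109) = I*sqrt(19109) ≈ 138.24*I)
3595948 - D*396 = 3595948 - I*sqrt(19109)*396 = 3595948 - 396*I*sqrt(19109)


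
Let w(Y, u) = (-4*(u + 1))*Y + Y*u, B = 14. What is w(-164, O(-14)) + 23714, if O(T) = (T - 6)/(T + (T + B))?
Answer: 175510/7 ≈ 25073.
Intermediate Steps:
O(T) = (-6 + T)/(14 + 2*T) (O(T) = (T - 6)/(T + (T + 14)) = (-6 + T)/(T + (14 + T)) = (-6 + T)/(14 + 2*T))
w(Y, u) = Y*u + Y*(-4 - 4*u) (w(Y, u) = (-4*(1 + u))*Y + Y*u = (-4 - 4*u)*Y + Y*u = Y*(-4 - 4*u) + Y*u = Y*u + Y*(-4 - 4*u))
w(-164, O(-14)) + 23714 = -1*(-164)*(4 + 3*((-6 - 14)/(2*(7 - 14)))) + 23714 = -1*(-164)*(4 + 3*((½)*(-20)/(-7))) + 23714 = -1*(-164)*(4 + 3*((½)*(-⅐)*(-20))) + 23714 = -1*(-164)*(4 + 3*(10/7)) + 23714 = -1*(-164)*(4 + 30/7) + 23714 = -1*(-164)*58/7 + 23714 = 9512/7 + 23714 = 175510/7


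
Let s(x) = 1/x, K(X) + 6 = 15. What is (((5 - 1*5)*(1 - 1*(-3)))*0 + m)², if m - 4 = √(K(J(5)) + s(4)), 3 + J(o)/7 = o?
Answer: (8 + √37)²/4 ≈ 49.581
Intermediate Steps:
J(o) = -21 + 7*o
K(X) = 9 (K(X) = -6 + 15 = 9)
m = 4 + √37/2 (m = 4 + √(9 + 1/4) = 4 + √(9 + ¼) = 4 + √(37/4) = 4 + √37/2 ≈ 7.0414)
(((5 - 1*5)*(1 - 1*(-3)))*0 + m)² = (((5 - 1*5)*(1 - 1*(-3)))*0 + (4 + √37/2))² = (((5 - 5)*(1 + 3))*0 + (4 + √37/2))² = ((0*4)*0 + (4 + √37/2))² = (0*0 + (4 + √37/2))² = (0 + (4 + √37/2))² = (4 + √37/2)²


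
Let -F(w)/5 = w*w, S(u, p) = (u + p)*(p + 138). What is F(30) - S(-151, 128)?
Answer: 1618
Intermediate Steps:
S(u, p) = (138 + p)*(p + u) (S(u, p) = (p + u)*(138 + p) = (138 + p)*(p + u))
F(w) = -5*w² (F(w) = -5*w*w = -5*w²)
F(30) - S(-151, 128) = -5*30² - (128² + 138*128 + 138*(-151) + 128*(-151)) = -5*900 - (16384 + 17664 - 20838 - 19328) = -4500 - 1*(-6118) = -4500 + 6118 = 1618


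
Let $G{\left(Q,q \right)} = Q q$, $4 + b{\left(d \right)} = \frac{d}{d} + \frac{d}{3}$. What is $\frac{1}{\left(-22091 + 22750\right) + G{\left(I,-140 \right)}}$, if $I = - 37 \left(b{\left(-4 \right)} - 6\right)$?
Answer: $- \frac{3}{158603} \approx -1.8915 \cdot 10^{-5}$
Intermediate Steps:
$b{\left(d \right)} = -3 + \frac{d}{3}$ ($b{\left(d \right)} = -4 + \left(\frac{d}{d} + \frac{d}{3}\right) = -4 + \left(1 + d \frac{1}{3}\right) = -4 + \left(1 + \frac{d}{3}\right) = -3 + \frac{d}{3}$)
$I = \frac{1147}{3}$ ($I = - 37 \left(\left(-3 + \frac{1}{3} \left(-4\right)\right) - 6\right) = - 37 \left(\left(-3 - \frac{4}{3}\right) - 6\right) = - 37 \left(- \frac{13}{3} - 6\right) = \left(-37\right) \left(- \frac{31}{3}\right) = \frac{1147}{3} \approx 382.33$)
$\frac{1}{\left(-22091 + 22750\right) + G{\left(I,-140 \right)}} = \frac{1}{\left(-22091 + 22750\right) + \frac{1147}{3} \left(-140\right)} = \frac{1}{659 - \frac{160580}{3}} = \frac{1}{- \frac{158603}{3}} = - \frac{3}{158603}$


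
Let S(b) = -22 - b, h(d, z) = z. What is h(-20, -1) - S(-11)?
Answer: 10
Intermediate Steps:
h(-20, -1) - S(-11) = -1 - (-22 - 1*(-11)) = -1 - (-22 + 11) = -1 - 1*(-11) = -1 + 11 = 10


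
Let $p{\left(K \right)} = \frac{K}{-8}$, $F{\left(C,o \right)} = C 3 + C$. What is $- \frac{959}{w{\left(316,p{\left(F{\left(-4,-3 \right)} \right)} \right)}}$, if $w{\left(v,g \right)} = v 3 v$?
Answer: $- \frac{959}{299568} \approx -0.0032013$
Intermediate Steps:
$F{\left(C,o \right)} = 4 C$ ($F{\left(C,o \right)} = 3 C + C = 4 C$)
$p{\left(K \right)} = - \frac{K}{8}$ ($p{\left(K \right)} = K \left(- \frac{1}{8}\right) = - \frac{K}{8}$)
$w{\left(v,g \right)} = 3 v^{2}$ ($w{\left(v,g \right)} = 3 v v = 3 v^{2}$)
$- \frac{959}{w{\left(316,p{\left(F{\left(-4,-3 \right)} \right)} \right)}} = - \frac{959}{3 \cdot 316^{2}} = - \frac{959}{3 \cdot 99856} = - \frac{959}{299568}$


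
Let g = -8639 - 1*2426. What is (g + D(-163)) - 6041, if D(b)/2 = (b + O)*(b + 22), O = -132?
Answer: 66084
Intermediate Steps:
D(b) = 2*(-132 + b)*(22 + b) (D(b) = 2*((b - 132)*(b + 22)) = 2*((-132 + b)*(22 + b)) = 2*(-132 + b)*(22 + b))
g = -11065 (g = -8639 - 2426 = -11065)
(g + D(-163)) - 6041 = (-11065 + (-5808 - 220*(-163) + 2*(-163)²)) - 6041 = (-11065 + (-5808 + 35860 + 2*26569)) - 6041 = (-11065 + (-5808 + 35860 + 53138)) - 6041 = (-11065 + 83190) - 6041 = 72125 - 6041 = 66084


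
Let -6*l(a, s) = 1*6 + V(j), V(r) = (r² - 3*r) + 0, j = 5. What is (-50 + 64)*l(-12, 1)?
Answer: -112/3 ≈ -37.333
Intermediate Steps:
V(r) = r² - 3*r
l(a, s) = -8/3 (l(a, s) = -(1*6 + 5*(-3 + 5))/6 = -(6 + 5*2)/6 = -(6 + 10)/6 = -⅙*16 = -8/3)
(-50 + 64)*l(-12, 1) = (-50 + 64)*(-8/3) = 14*(-8/3) = -112/3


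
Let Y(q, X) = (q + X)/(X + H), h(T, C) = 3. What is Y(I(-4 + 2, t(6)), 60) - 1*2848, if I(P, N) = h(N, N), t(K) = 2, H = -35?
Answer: -71137/25 ≈ -2845.5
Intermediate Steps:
I(P, N) = 3
Y(q, X) = (X + q)/(-35 + X) (Y(q, X) = (q + X)/(X - 35) = (X + q)/(-35 + X))
Y(I(-4 + 2, t(6)), 60) - 1*2848 = (60 + 3)/(-35 + 60) - 1*2848 = 63/25 - 2848 = -71137/25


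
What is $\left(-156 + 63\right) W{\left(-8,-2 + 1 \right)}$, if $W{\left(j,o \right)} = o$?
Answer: $93$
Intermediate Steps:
$\left(-156 + 63\right) W{\left(-8,-2 + 1 \right)} = \left(-156 + 63\right) \left(-2 + 1\right) = \left(-93\right) \left(-1\right) = 93$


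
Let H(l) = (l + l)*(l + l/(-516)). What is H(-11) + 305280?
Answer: 78824555/258 ≈ 3.0552e+5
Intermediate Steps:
H(l) = 515*l²/258 (H(l) = (2*l)*(l + l*(-1/516)) = (2*l)*(l - l/516) = (2*l)*(515*l/516) = 515*l²/258)
H(-11) + 305280 = (515/258)*(-11)² + 305280 = (515/258)*121 + 305280 = 62315/258 + 305280 = 78824555/258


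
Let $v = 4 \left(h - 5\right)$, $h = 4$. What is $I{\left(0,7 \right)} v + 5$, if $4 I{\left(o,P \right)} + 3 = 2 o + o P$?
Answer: $8$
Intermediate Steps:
$v = -4$ ($v = 4 \left(4 - 5\right) = 4 \left(-1\right) = -4$)
$I{\left(o,P \right)} = - \frac{3}{4} + \frac{o}{2} + \frac{P o}{4}$ ($I{\left(o,P \right)} = - \frac{3}{4} + \frac{2 o + o P}{4} = - \frac{3}{4} + \frac{2 o + P o}{4} = - \frac{3}{4} + \left(\frac{o}{2} + \frac{P o}{4}\right) = - \frac{3}{4} + \frac{o}{2} + \frac{P o}{4}$)
$I{\left(0,7 \right)} v + 5 = \left(- \frac{3}{4} + \frac{1}{2} \cdot 0 + \frac{1}{4} \cdot 7 \cdot 0\right) \left(-4\right) + 5 = \left(- \frac{3}{4} + 0 + 0\right) \left(-4\right) + 5 = \left(- \frac{3}{4}\right) \left(-4\right) + 5 = 3 + 5 = 8$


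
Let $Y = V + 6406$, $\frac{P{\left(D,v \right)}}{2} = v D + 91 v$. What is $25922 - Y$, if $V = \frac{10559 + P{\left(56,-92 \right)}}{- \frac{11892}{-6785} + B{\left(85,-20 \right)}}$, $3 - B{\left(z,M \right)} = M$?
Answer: $\frac{3389531517}{167947} \approx 20182.0$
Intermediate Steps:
$P{\left(D,v \right)} = 182 v + 2 D v$ ($P{\left(D,v \right)} = 2 \left(v D + 91 v\right) = 2 \left(D v + 91 v\right) = 2 \left(91 v + D v\right) = 182 v + 2 D v$)
$B{\left(z,M \right)} = 3 - M$
$V = - \frac{111877865}{167947}$ ($V = \frac{10559 + 2 \left(-92\right) \left(91 + 56\right)}{- \frac{11892}{-6785} + \left(3 - -20\right)} = \frac{10559 + 2 \left(-92\right) 147}{\left(-11892\right) \left(- \frac{1}{6785}\right) + \left(3 + 20\right)} = \frac{10559 - 27048}{\frac{11892}{6785} + 23} = - \frac{16489}{\frac{167947}{6785}} = \left(-16489\right) \frac{6785}{167947} = - \frac{111877865}{167947} \approx -666.15$)
$Y = \frac{963990617}{167947}$ ($Y = - \frac{111877865}{167947} + 6406 = \frac{963990617}{167947} \approx 5739.9$)
$25922 - Y = 25922 - \frac{963990617}{167947} = \frac{3389531517}{167947}$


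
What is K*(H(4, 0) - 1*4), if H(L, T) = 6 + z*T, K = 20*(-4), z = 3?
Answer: -160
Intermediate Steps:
K = -80
H(L, T) = 6 + 3*T
K*(H(4, 0) - 1*4) = -80*((6 + 3*0) - 1*4) = -80*((6 + 0) - 4) = -80*(6 - 4) = -80*2 = -160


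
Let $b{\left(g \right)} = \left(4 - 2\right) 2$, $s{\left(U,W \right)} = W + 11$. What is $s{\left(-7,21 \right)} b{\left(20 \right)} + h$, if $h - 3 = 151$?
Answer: $282$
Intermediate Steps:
$s{\left(U,W \right)} = 11 + W$
$h = 154$ ($h = 3 + 151 = 154$)
$b{\left(g \right)} = 4$ ($b{\left(g \right)} = 2 \cdot 2 = 4$)
$s{\left(-7,21 \right)} b{\left(20 \right)} + h = \left(11 + 21\right) 4 + 154 = 32 \cdot 4 + 154 = 128 + 154 = 282$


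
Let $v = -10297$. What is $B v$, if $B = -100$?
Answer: $1029700$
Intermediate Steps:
$B v = \left(-100\right) \left(-10297\right) = 1029700$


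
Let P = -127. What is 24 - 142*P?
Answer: 18058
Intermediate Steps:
24 - 142*P = 24 - 142*(-127) = 24 + 18034 = 18058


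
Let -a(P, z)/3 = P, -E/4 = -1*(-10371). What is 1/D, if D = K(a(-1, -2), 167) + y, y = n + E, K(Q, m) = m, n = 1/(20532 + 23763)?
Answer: -44295/1830136514 ≈ -2.4203e-5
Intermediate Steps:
E = -41484 (E = -(-4)*(-10371) = -4*10371 = -41484)
n = 1/44295 ≈ 2.2576e-5
a(P, z) = -3*P
y = -1837533779/44295 (y = 1/44295 - 41484 = -1837533779/44295 ≈ -41484.)
D = -1830136514/44295 (D = 167 - 1837533779/44295 = -1830136514/44295 ≈ -41317.)
1/D = 1/(-1830136514/44295) = -44295/1830136514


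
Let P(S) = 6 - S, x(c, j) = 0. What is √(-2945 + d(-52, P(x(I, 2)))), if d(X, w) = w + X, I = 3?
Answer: I*√2991 ≈ 54.69*I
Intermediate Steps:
d(X, w) = X + w
√(-2945 + d(-52, P(x(I, 2)))) = √(-2945 + (-52 + (6 - 1*0))) = √(-2945 + (-52 + (6 + 0))) = √(-2945 + (-52 + 6)) = √(-2945 - 46) = √(-2991) = I*√2991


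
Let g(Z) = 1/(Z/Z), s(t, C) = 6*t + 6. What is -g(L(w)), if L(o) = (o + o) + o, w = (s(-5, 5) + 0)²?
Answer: -1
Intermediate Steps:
s(t, C) = 6 + 6*t
w = 576 (w = ((6 + 6*(-5)) + 0)² = ((6 - 30) + 0)² = (-24 + 0)² = (-24)² = 576)
L(o) = 3*o (L(o) = 2*o + o = 3*o)
g(Z) = 1 (g(Z) = 1/1 = 1)
-g(L(w)) = -1*1 = -1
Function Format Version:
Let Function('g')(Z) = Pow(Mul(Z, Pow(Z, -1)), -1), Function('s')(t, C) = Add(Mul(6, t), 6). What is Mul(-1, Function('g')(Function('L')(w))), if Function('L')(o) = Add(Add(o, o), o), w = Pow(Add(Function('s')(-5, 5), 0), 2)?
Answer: -1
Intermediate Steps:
Function('s')(t, C) = Add(6, Mul(6, t))
w = 576 (w = Pow(Add(Add(6, Mul(6, -5)), 0), 2) = Pow(Add(Add(6, -30), 0), 2) = Pow(Add(-24, 0), 2) = Pow(-24, 2) = 576)
Function('L')(o) = Mul(3, o) (Function('L')(o) = Add(Mul(2, o), o) = Mul(3, o))
Function('g')(Z) = 1 (Function('g')(Z) = Pow(1, -1) = 1)
Mul(-1, Function('g')(Function('L')(w))) = Mul(-1, 1) = -1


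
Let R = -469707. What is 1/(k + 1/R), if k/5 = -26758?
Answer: -469707/62842099531 ≈ -7.4744e-6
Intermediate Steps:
k = -133790 (k = 5*(-26758) = -133790)
1/(k + 1/R) = 1/(-133790 + 1/(-469707)) = 1/(-133790 - 1/469707) = 1/(-62842099531/469707) = -469707/62842099531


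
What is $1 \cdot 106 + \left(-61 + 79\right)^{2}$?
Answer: $430$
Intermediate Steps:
$1 \cdot 106 + \left(-61 + 79\right)^{2} = 106 + 18^{2} = 106 + 324 = 430$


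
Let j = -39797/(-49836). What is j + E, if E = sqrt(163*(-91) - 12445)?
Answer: 39797/49836 + I*sqrt(27278) ≈ 0.79856 + 165.16*I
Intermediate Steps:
E = I*sqrt(27278) (E = sqrt(-14833 - 12445) = sqrt(-27278) = I*sqrt(27278) ≈ 165.16*I)
j = 39797/49836 (j = -39797*(-1/49836) = 39797/49836 ≈ 0.79856)
j + E = 39797/49836 + I*sqrt(27278)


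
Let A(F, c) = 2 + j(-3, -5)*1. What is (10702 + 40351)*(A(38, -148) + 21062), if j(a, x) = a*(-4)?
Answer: 1075993028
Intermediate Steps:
j(a, x) = -4*a
A(F, c) = 14 (A(F, c) = 2 - 4*(-3)*1 = 2 + 12*1 = 2 + 12 = 14)
(10702 + 40351)*(A(38, -148) + 21062) = (10702 + 40351)*(14 + 21062) = 51053*21076 = 1075993028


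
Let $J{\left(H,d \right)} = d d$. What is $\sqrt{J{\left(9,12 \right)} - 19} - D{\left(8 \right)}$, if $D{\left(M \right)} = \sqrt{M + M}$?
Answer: $-4 + 5 \sqrt{5} \approx 7.1803$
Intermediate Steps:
$J{\left(H,d \right)} = d^{2}$
$D{\left(M \right)} = \sqrt{2} \sqrt{M}$ ($D{\left(M \right)} = \sqrt{2 M} = \sqrt{2} \sqrt{M}$)
$\sqrt{J{\left(9,12 \right)} - 19} - D{\left(8 \right)} = \sqrt{12^{2} - 19} - \sqrt{2} \sqrt{8} = \sqrt{144 - 19} - \sqrt{2} \cdot 2 \sqrt{2} = \sqrt{125} - 4 = 5 \sqrt{5} - 4 = -4 + 5 \sqrt{5}$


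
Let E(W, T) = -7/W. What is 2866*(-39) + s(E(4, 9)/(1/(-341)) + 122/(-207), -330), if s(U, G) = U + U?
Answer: -45780815/414 ≈ -1.1058e+5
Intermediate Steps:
s(U, G) = 2*U
2866*(-39) + s(E(4, 9)/(1/(-341)) + 122/(-207), -330) = 2866*(-39) + 2*((-7/4)/(1/(-341)) + 122/(-207)) = -111774 + 2*((-7*¼)/(-1/341) + 122*(-1/207)) = -111774 + 2*(-7/4*(-341) - 122/207) = -111774 + 2*(2387/4 - 122/207) = -111774 + 2*(493621/828) = -111774 + 493621/414 = -45780815/414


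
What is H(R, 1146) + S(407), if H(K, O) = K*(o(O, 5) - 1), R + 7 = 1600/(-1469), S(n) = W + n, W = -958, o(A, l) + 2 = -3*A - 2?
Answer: 40103750/1469 ≈ 27300.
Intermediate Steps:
o(A, l) = -4 - 3*A (o(A, l) = -2 + (-3*A - 2) = -2 + (-2 - 3*A) = -4 - 3*A)
S(n) = -958 + n
R = -11883/1469 (R = -7 + 1600/(-1469) = -7 + 1600*(-1/1469) = -7 - 1600/1469 = -11883/1469 ≈ -8.0892)
H(K, O) = K*(-5 - 3*O) (H(K, O) = K*((-4 - 3*O) - 1) = K*(-5 - 3*O))
H(R, 1146) + S(407) = -1*(-11883/1469)*(5 + 3*1146) + (-958 + 407) = -1*(-11883/1469)*(5 + 3438) - 551 = -1*(-11883/1469)*3443 - 551 = 40913169/1469 - 551 = 40103750/1469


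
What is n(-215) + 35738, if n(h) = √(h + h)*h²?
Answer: 35738 + 46225*I*√430 ≈ 35738.0 + 9.5854e+5*I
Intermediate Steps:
n(h) = √2*h^(5/2) (n(h) = √(2*h)*h² = (√2*√h)*h² = √2*h^(5/2))
n(-215) + 35738 = √2*(-215)^(5/2) + 35738 = √2*(46225*I*√215) + 35738 = 46225*I*√430 + 35738 = 35738 + 46225*I*√430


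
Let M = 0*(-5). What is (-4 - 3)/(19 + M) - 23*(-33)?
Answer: 14414/19 ≈ 758.63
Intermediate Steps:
M = 0
(-4 - 3)/(19 + M) - 23*(-33) = (-4 - 3)/(19 + 0) - 23*(-33) = -7/19 + 759 = 14414/19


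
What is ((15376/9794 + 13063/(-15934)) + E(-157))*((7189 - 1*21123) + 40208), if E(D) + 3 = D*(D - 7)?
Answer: 26391049823858967/39014399 ≈ 6.7644e+8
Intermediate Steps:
E(D) = -3 + D*(-7 + D) (E(D) = -3 + D*(D - 7) = -3 + D*(-7 + D))
((15376/9794 + 13063/(-15934)) + E(-157))*((7189 - 1*21123) + 40208) = ((15376/9794 + 13063/(-15934)) + (-3 + (-157)**2 - 7*(-157)))*((7189 - 1*21123) + 40208) = ((15376*(1/9794) + 13063*(-1/15934)) + (-3 + 24649 + 1099))*((7189 - 21123) + 40208) = ((7688/4897 - 13063/15934) + 25745)*(-13934 + 40208) = (58531081/78028798 + 25745)*26274 = (2008909935591/78028798)*26274 = 26391049823858967/39014399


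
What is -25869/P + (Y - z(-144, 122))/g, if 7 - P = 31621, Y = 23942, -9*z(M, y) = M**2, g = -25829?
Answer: -53856881/272186002 ≈ -0.19787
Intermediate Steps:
z(M, y) = -M**2/9
P = -31614 (P = 7 - 1*31621 = 7 - 31621 = -31614)
-25869/P + (Y - z(-144, 122))/g = -25869/(-31614) + (23942 - (-1)*(-144)**2/9)/(-25829) = -25869*(-1/31614) + (23942 - (-1)*20736/9)*(-1/25829) = 8623/10538 + (23942 - 1*(-2304))*(-1/25829) = 8623/10538 + (23942 + 2304)*(-1/25829) = 8623/10538 + 26246*(-1/25829) = 8623/10538 - 26246/25829 = -53856881/272186002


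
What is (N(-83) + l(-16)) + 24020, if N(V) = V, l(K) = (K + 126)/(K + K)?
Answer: 382937/16 ≈ 23934.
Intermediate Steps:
l(K) = (126 + K)/(2*K) (l(K) = (126 + K)/((2*K)) = (126 + K)*(1/(2*K)) = (126 + K)/(2*K))
(N(-83) + l(-16)) + 24020 = (-83 + (½)*(126 - 16)/(-16)) + 24020 = (-83 + (½)*(-1/16)*110) + 24020 = (-83 - 55/16) + 24020 = -1383/16 + 24020 = 382937/16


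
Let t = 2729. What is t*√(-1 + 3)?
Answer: 2729*√2 ≈ 3859.4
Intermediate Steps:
t*√(-1 + 3) = 2729*√(-1 + 3) = 2729*√2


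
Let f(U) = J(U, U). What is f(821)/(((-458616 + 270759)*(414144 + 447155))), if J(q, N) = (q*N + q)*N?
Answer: -184687234/53933682081 ≈ -0.0034243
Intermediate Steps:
J(q, N) = N*(q + N*q) (J(q, N) = (N*q + q)*N = (q + N*q)*N = N*(q + N*q))
f(U) = U²*(1 + U) (f(U) = U*U*(1 + U) = U²*(1 + U))
f(821)/(((-458616 + 270759)*(414144 + 447155))) = (821²*(1 + 821))/(((-458616 + 270759)*(414144 + 447155))) = (674041*822)/((-187857*861299)) = 554061702/(-161801046243) = 554061702*(-1/161801046243) = -184687234/53933682081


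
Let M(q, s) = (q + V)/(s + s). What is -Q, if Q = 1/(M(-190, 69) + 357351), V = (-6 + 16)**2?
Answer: -23/8219058 ≈ -2.7984e-6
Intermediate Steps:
V = 100 (V = 10**2 = 100)
M(q, s) = (100 + q)/(2*s) (M(q, s) = (q + 100)/(s + s) = (100 + q)/((2*s)) = (100 + q)*(1/(2*s)) = (100 + q)/(2*s))
Q = 23/8219058 (Q = 1/((1/2)*(100 - 190)/69 + 357351) = 1/((1/2)*(1/69)*(-90) + 357351) = 1/(-15/23 + 357351) = 1/(8219058/23) = 23/8219058 ≈ 2.7984e-6)
-Q = -1*23/8219058 = -23/8219058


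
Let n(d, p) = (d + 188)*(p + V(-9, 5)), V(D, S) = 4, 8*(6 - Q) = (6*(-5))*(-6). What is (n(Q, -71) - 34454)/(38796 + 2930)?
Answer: -91889/83452 ≈ -1.1011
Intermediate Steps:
Q = -33/2 (Q = 6 - 6*(-5)*(-6)/8 = 6 - (-15)*(-6)/4 = 6 - 1/8*180 = 6 - 45/2 = -33/2 ≈ -16.500)
n(d, p) = (4 + p)*(188 + d) (n(d, p) = (d + 188)*(p + 4) = (188 + d)*(4 + p) = (4 + p)*(188 + d))
(n(Q, -71) - 34454)/(38796 + 2930) = ((752 + 4*(-33/2) + 188*(-71) - 33/2*(-71)) - 34454)/(38796 + 2930) = ((752 - 66 - 13348 + 2343/2) - 34454)/41726 = (-22981/2 - 34454)*(1/41726) = -91889/2*1/41726 = -91889/83452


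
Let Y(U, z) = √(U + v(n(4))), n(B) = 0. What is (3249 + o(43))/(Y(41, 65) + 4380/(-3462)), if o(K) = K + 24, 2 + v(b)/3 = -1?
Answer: 349183090/2530207 + 1103992564*√2/2530207 ≈ 755.06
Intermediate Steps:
v(b) = -9 (v(b) = -6 + 3*(-1) = -6 - 3 = -9)
o(K) = 24 + K
Y(U, z) = √(-9 + U) (Y(U, z) = √(U - 9) = √(-9 + U))
(3249 + o(43))/(Y(41, 65) + 4380/(-3462)) = (3249 + (24 + 43))/(√(-9 + 41) + 4380/(-3462)) = (3249 + 67)/(√32 + 4380*(-1/3462)) = 3316/(4*√2 - 730/577) = 3316/(-730/577 + 4*√2)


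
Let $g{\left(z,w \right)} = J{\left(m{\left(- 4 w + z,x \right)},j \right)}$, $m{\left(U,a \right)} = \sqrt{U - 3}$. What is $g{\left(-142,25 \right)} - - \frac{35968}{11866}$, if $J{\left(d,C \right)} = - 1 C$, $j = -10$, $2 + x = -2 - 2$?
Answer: $\frac{77314}{5933} \approx 13.031$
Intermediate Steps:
$x = -6$ ($x = -2 - 4 = -6$)
$m{\left(U,a \right)} = \sqrt{-3 + U}$
$J{\left(d,C \right)} = - C$
$g{\left(z,w \right)} = 10$ ($g{\left(z,w \right)} = \left(-1\right) \left(-10\right) = 10$)
$g{\left(-142,25 \right)} - - \frac{35968}{11866} = 10 - - \frac{35968}{11866} = 10 - \left(-35968\right) \frac{1}{11866} = 10 - - \frac{17984}{5933} = 10 + \frac{17984}{5933} = \frac{77314}{5933}$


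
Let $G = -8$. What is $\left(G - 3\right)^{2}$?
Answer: $121$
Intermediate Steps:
$\left(G - 3\right)^{2} = \left(-8 - 3\right)^{2} = \left(-11\right)^{2} = 121$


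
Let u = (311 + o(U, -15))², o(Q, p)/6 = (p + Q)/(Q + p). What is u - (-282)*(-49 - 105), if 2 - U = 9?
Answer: 57061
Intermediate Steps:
U = -7 (U = 2 - 1*9 = 2 - 9 = -7)
o(Q, p) = 6 (o(Q, p) = 6*((p + Q)/(Q + p)) = 6*((Q + p)/(Q + p)) = 6*1 = 6)
u = 100489 (u = (311 + 6)² = 317² = 100489)
u - (-282)*(-49 - 105) = 100489 - (-282)*(-49 - 105) = 100489 - (-282)*(-154) = 100489 - 1*43428 = 100489 - 43428 = 57061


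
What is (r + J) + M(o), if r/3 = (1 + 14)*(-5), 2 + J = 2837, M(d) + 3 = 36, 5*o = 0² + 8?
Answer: 2643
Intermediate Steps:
o = 8/5 (o = (0² + 8)/5 = (0 + 8)/5 = (⅕)*8 = 8/5 ≈ 1.6000)
M(d) = 33 (M(d) = -3 + 36 = 33)
J = 2835 (J = -2 + 2837 = 2835)
r = -225 (r = 3*((1 + 14)*(-5)) = 3*(15*(-5)) = 3*(-75) = -225)
(r + J) + M(o) = (-225 + 2835) + 33 = 2610 + 33 = 2643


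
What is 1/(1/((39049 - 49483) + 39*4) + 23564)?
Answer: 10278/242190791 ≈ 4.2438e-5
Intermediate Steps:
1/(1/((39049 - 49483) + 39*4) + 23564) = 1/(1/(-10434 + 156) + 23564) = 1/(1/(-10278) + 23564) = 1/(-1/10278 + 23564) = 1/(242190791/10278) = 10278/242190791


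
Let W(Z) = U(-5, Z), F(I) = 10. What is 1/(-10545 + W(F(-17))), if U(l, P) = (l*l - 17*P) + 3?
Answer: -1/10687 ≈ -9.3572e-5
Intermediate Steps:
U(l, P) = 3 + l² - 17*P (U(l, P) = (l² - 17*P) + 3 = 3 + l² - 17*P)
W(Z) = 28 - 17*Z (W(Z) = 3 + (-5)² - 17*Z = 3 + 25 - 17*Z = 28 - 17*Z)
1/(-10545 + W(F(-17))) = 1/(-10545 + (28 - 17*10)) = 1/(-10545 + (28 - 170)) = 1/(-10545 - 142) = 1/(-10687) = -1/10687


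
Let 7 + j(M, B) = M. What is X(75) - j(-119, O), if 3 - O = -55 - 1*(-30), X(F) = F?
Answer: 201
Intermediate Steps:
O = 28 (O = 3 - (-55 - 1*(-30)) = 3 - (-55 + 30) = 3 - 1*(-25) = 3 + 25 = 28)
j(M, B) = -7 + M
X(75) - j(-119, O) = 75 - (-7 - 119) = 75 - 1*(-126) = 75 + 126 = 201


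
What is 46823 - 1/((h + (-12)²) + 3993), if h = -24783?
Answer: 966707659/20646 ≈ 46823.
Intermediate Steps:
46823 - 1/((h + (-12)²) + 3993) = 46823 - 1/((-24783 + (-12)²) + 3993) = 46823 - 1/((-24783 + 144) + 3993) = 46823 - 1/(-24639 + 3993) = 46823 - 1/(-20646) = 46823 - 1*(-1/20646) = 46823 + 1/20646 = 966707659/20646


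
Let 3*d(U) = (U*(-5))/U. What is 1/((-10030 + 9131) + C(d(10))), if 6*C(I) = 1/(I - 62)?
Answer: -382/343419 ≈ -0.0011123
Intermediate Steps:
d(U) = -5/3 (d(U) = ((U*(-5))/U)/3 = ((-5*U)/U)/3 = (⅓)*(-5) = -5/3)
C(I) = 1/(6*(-62 + I)) (C(I) = 1/(6*(I - 62)) = 1/(6*(-62 + I)))
1/((-10030 + 9131) + C(d(10))) = 1/((-10030 + 9131) + 1/(6*(-62 - 5/3))) = 1/(-899 + 1/(6*(-191/3))) = 1/(-899 + (⅙)*(-3/191)) = 1/(-899 - 1/382) = 1/(-343419/382) = -382/343419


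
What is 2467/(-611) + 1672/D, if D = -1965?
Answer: -5869247/1200615 ≈ -4.8885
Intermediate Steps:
2467/(-611) + 1672/D = 2467/(-611) + 1672/(-1965) = 2467*(-1/611) + 1672*(-1/1965) = -2467/611 - 1672/1965 = -5869247/1200615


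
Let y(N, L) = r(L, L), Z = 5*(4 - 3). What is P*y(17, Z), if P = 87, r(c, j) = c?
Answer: 435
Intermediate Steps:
Z = 5 (Z = 5*1 = 5)
y(N, L) = L
P*y(17, Z) = 87*5 = 435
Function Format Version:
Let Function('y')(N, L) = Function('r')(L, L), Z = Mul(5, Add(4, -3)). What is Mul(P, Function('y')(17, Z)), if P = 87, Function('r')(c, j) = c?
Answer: 435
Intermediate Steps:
Z = 5 (Z = Mul(5, 1) = 5)
Function('y')(N, L) = L
Mul(P, Function('y')(17, Z)) = Mul(87, 5) = 435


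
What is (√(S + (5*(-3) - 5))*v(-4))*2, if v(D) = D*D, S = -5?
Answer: 160*I ≈ 160.0*I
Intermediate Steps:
v(D) = D²
(√(S + (5*(-3) - 5))*v(-4))*2 = (√(-5 + (5*(-3) - 5))*(-4)²)*2 = (√(-5 + (-15 - 5))*16)*2 = (√(-5 - 20)*16)*2 = (√(-25)*16)*2 = ((5*I)*16)*2 = (80*I)*2 = 160*I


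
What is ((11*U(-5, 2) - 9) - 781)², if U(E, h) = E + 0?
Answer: 714025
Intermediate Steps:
U(E, h) = E
((11*U(-5, 2) - 9) - 781)² = ((11*(-5) - 9) - 781)² = ((-55 - 9) - 781)² = (-64 - 781)² = (-845)² = 714025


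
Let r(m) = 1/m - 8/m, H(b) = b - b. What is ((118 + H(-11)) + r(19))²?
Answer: 4995225/361 ≈ 13837.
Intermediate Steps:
H(b) = 0
r(m) = -7/m (r(m) = 1/m - 8/m = -7/m)
((118 + H(-11)) + r(19))² = ((118 + 0) - 7/19)² = (118 - 7*1/19)² = (118 - 7/19)² = (2235/19)² = 4995225/361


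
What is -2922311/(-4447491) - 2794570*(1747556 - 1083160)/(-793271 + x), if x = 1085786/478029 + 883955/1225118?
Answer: 4836034233318806803413799741249/2066175379619362382138229 ≈ 2.3406e+6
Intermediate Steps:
x = 1752772097443/585641932422 (x = 1085786*(1/478029) + 883955*(1/1225118) = 1085786/478029 + 883955/1225118 = 1752772097443/585641932422 ≈ 2.9929)
-2922311/(-4447491) - 2794570*(1747556 - 1083160)/(-793271 + x) = -2922311/(-4447491) - 2794570*(1747556 - 1083160)/(-793271 + 1752772097443/585641932422) = -2922311*(-1/4447491) - 2794570/((-464571008602234919/585641932422/664396)) = 2922311/4447491 - 2794570/((-464571008602234919/585641932422*1/664396)) = 2922311/4447491 - 2794570/(-464571008602234919/389098157333447112) = 2922311/4447491 - 2794570*(-389098157333447112/464571008602234919) = 2922311/4447491 + 1087362037539331295781840/464571008602234919 = 4836034233318806803413799741249/2066175379619362382138229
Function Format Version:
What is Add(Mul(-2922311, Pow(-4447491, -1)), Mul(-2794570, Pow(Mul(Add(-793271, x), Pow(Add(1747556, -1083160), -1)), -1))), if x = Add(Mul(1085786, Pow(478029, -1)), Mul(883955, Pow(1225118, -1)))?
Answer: Rational(4836034233318806803413799741249, 2066175379619362382138229) ≈ 2.3406e+6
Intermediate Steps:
x = Rational(1752772097443, 585641932422) (x = Add(Mul(1085786, Rational(1, 478029)), Mul(883955, Rational(1, 1225118))) = Add(Rational(1085786, 478029), Rational(883955, 1225118)) = Rational(1752772097443, 585641932422) ≈ 2.9929)
Add(Mul(-2922311, Pow(-4447491, -1)), Mul(-2794570, Pow(Mul(Add(-793271, x), Pow(Add(1747556, -1083160), -1)), -1))) = Add(Mul(-2922311, Pow(-4447491, -1)), Mul(-2794570, Pow(Mul(Add(-793271, Rational(1752772097443, 585641932422)), Pow(Add(1747556, -1083160), -1)), -1))) = Add(Mul(-2922311, Rational(-1, 4447491)), Mul(-2794570, Pow(Mul(Rational(-464571008602234919, 585641932422), Pow(664396, -1)), -1))) = Add(Rational(2922311, 4447491), Mul(-2794570, Pow(Mul(Rational(-464571008602234919, 585641932422), Rational(1, 664396)), -1))) = Add(Rational(2922311, 4447491), Mul(-2794570, Pow(Rational(-464571008602234919, 389098157333447112), -1))) = Add(Rational(2922311, 4447491), Mul(-2794570, Rational(-389098157333447112, 464571008602234919))) = Add(Rational(2922311, 4447491), Rational(1087362037539331295781840, 464571008602234919)) = Rational(4836034233318806803413799741249, 2066175379619362382138229)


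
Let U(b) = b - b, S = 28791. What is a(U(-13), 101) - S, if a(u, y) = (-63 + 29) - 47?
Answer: -28872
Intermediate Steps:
U(b) = 0
a(u, y) = -81 (a(u, y) = -34 - 47 = -81)
a(U(-13), 101) - S = -81 - 1*28791 = -81 - 28791 = -28872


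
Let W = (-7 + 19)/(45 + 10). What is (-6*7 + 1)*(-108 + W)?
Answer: 243048/55 ≈ 4419.1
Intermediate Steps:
W = 12/55 ≈ 0.21818
(-6*7 + 1)*(-108 + W) = (-6*7 + 1)*(-108 + 12/55) = (-42 + 1)*(-5928/55) = -41*(-5928/55) = 243048/55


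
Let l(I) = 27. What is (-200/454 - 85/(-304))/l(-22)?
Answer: -11105/1863216 ≈ -0.0059601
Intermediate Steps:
(-200/454 - 85/(-304))/l(-22) = (-200/454 - 85/(-304))/27 = (-200*1/454 - 85*(-1/304))*(1/27) = (-100/227 + 85/304)*(1/27) = -11105/69008*1/27 = -11105/1863216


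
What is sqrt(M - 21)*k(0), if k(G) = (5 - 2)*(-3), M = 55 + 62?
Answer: -36*sqrt(6) ≈ -88.182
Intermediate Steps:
M = 117
k(G) = -9 (k(G) = 3*(-3) = -9)
sqrt(M - 21)*k(0) = sqrt(117 - 21)*(-9) = sqrt(96)*(-9) = (4*sqrt(6))*(-9) = -36*sqrt(6)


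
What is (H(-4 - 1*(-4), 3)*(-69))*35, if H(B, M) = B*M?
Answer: 0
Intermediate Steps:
(H(-4 - 1*(-4), 3)*(-69))*35 = (((-4 - 1*(-4))*3)*(-69))*35 = (((-4 + 4)*3)*(-69))*35 = ((0*3)*(-69))*35 = (0*(-69))*35 = 0*35 = 0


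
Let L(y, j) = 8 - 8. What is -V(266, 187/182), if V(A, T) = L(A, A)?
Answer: 0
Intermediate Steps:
L(y, j) = 0
V(A, T) = 0
-V(266, 187/182) = -1*0 = 0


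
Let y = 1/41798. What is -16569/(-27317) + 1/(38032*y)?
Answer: 885974087/519460072 ≈ 1.7056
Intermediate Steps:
y = 1/41798 ≈ 2.3925e-5
-16569/(-27317) + 1/(38032*y) = -16569/(-27317) + 1/(38032*(1/41798)) = -16569*(-1/27317) + (1/38032)*41798 = 16569/27317 + 20899/19016 = 885974087/519460072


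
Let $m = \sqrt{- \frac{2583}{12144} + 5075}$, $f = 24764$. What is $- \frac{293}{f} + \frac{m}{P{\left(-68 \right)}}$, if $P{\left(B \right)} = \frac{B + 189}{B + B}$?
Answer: $- \frac{293}{24764} - \frac{34 \sqrt{5197312967}}{30613} \approx -80.08$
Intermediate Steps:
$m = \frac{\sqrt{5197312967}}{1012}$ ($m = \sqrt{\left(-2583\right) \frac{1}{12144} + 5075} = \sqrt{- \frac{861}{4048} + 5075} = \sqrt{\frac{20542739}{4048}} = \frac{\sqrt{5197312967}}{1012} \approx 71.238$)
$P{\left(B \right)} = \frac{189 + B}{2 B}$
$- \frac{293}{f} + \frac{m}{P{\left(-68 \right)}} = - \frac{293}{24764} + \frac{\frac{1}{1012} \sqrt{5197312967}}{\frac{1}{2} \frac{1}{-68} \left(189 - 68\right)} = \left(-293\right) \frac{1}{24764} + \frac{\frac{1}{1012} \sqrt{5197312967}}{\frac{1}{2} \left(- \frac{1}{68}\right) 121} = - \frac{293}{24764} + \frac{\frac{1}{1012} \sqrt{5197312967}}{- \frac{121}{136}} = - \frac{293}{24764} + \frac{\sqrt{5197312967}}{1012} \left(- \frac{136}{121}\right) = - \frac{293}{24764} - \frac{34 \sqrt{5197312967}}{30613}$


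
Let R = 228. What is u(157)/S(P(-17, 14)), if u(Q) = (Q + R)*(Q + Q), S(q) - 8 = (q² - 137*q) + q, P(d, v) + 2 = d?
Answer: 120890/2953 ≈ 40.938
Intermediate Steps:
P(d, v) = -2 + d
S(q) = 8 + q² - 136*q (S(q) = 8 + ((q² - 137*q) + q) = 8 + (q² - 136*q) = 8 + q² - 136*q)
u(Q) = 2*Q*(228 + Q) (u(Q) = (Q + 228)*(Q + Q) = (228 + Q)*(2*Q) = 2*Q*(228 + Q))
u(157)/S(P(-17, 14)) = (2*157*(228 + 157))/(8 + (-2 - 17)² - 136*(-2 - 17)) = (2*157*385)/(8 + (-19)² - 136*(-19)) = 120890/(8 + 361 + 2584) = 120890/2953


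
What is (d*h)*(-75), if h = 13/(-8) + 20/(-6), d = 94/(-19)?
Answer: -139825/76 ≈ -1839.8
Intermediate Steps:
d = -94/19 (d = 94*(-1/19) = -94/19 ≈ -4.9474)
h = -119/24 (h = 13*(-⅛) + 20*(-⅙) = -13/8 - 10/3 = -119/24 ≈ -4.9583)
(d*h)*(-75) = -94/19*(-119/24)*(-75) = (5593/228)*(-75) = -139825/76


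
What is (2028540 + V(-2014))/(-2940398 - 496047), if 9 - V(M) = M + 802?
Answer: -2029761/3436445 ≈ -0.59066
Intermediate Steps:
V(M) = -793 - M (V(M) = 9 - (M + 802) = 9 - (802 + M) = 9 + (-802 - M) = -793 - M)
(2028540 + V(-2014))/(-2940398 - 496047) = (2028540 + (-793 - 1*(-2014)))/(-2940398 - 496047) = (2028540 + (-793 + 2014))/(-3436445) = (2028540 + 1221)*(-1/3436445) = 2029761*(-1/3436445) = -2029761/3436445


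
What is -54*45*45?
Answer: -109350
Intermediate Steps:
-54*45*45 = -2430*45 = -109350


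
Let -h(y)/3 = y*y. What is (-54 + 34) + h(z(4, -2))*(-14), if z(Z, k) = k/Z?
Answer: -19/2 ≈ -9.5000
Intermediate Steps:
h(y) = -3*y² (h(y) = -3*y*y = -3*y²)
(-54 + 34) + h(z(4, -2))*(-14) = (-54 + 34) - 3*(-2/4)²*(-14) = -20 - 3*(-2*¼)²*(-14) = -20 - 3*(-½)²*(-14) = -20 - 3*¼*(-14) = -20 - ¾*(-14) = -20 + 21/2 = -19/2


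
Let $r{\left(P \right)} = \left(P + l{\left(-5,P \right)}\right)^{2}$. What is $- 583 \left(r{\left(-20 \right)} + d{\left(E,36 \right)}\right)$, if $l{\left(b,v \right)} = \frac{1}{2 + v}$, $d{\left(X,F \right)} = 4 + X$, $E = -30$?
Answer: $- \frac{71065951}{324} \approx -2.1934 \cdot 10^{5}$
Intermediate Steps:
$r{\left(P \right)} = \left(P + \frac{1}{2 + P}\right)^{2}$
$- 583 \left(r{\left(-20 \right)} + d{\left(E,36 \right)}\right) = - 583 \left(\left(-20 + \frac{1}{2 - 20}\right)^{2} + \left(4 - 30\right)\right) = - 583 \left(\left(-20 + \frac{1}{-18}\right)^{2} - 26\right) = - 583 \left(\left(-20 - \frac{1}{18}\right)^{2} - 26\right) = - 583 \left(\left(- \frac{361}{18}\right)^{2} - 26\right) = - 583 \left(\frac{130321}{324} - 26\right) = \left(-583\right) \frac{121897}{324} = - \frac{71065951}{324}$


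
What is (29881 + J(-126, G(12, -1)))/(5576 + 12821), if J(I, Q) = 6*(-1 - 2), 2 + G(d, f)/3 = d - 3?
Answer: 29863/18397 ≈ 1.6233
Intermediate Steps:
G(d, f) = -15 + 3*d (G(d, f) = -6 + 3*(d - 3) = -6 + 3*(-3 + d) = -6 + (-9 + 3*d) = -15 + 3*d)
J(I, Q) = -18 (J(I, Q) = 6*(-3) = -18)
(29881 + J(-126, G(12, -1)))/(5576 + 12821) = (29881 - 18)/(5576 + 12821) = 29863/18397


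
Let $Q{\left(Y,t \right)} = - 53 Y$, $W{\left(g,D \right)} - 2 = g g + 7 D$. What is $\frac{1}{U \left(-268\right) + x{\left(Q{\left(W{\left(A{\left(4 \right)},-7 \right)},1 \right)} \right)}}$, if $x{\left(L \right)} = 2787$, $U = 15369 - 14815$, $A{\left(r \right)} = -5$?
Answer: $- \frac{1}{145685} \approx -6.8641 \cdot 10^{-6}$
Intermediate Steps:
$W{\left(g,D \right)} = 2 + g^{2} + 7 D$ ($W{\left(g,D \right)} = 2 + \left(g g + 7 D\right) = 2 + \left(g^{2} + 7 D\right) = 2 + g^{2} + 7 D$)
$U = 554$ ($U = 15369 - 14815 = 554$)
$\frac{1}{U \left(-268\right) + x{\left(Q{\left(W{\left(A{\left(4 \right)},-7 \right)},1 \right)} \right)}} = \frac{1}{554 \left(-268\right) + 2787} = \frac{1}{-148472 + 2787} = \frac{1}{-145685} = - \frac{1}{145685}$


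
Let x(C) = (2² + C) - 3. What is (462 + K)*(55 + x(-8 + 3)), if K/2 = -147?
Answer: 8568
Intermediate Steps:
K = -294 (K = 2*(-147) = -294)
x(C) = 1 + C (x(C) = (4 + C) - 3 = 1 + C)
(462 + K)*(55 + x(-8 + 3)) = (462 - 294)*(55 + (1 + (-8 + 3))) = 168*(55 + (1 - 5)) = 168*(55 - 4) = 168*51 = 8568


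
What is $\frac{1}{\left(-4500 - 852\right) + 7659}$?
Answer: $\frac{1}{2307} \approx 0.00043346$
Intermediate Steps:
$\frac{1}{\left(-4500 - 852\right) + 7659} = \frac{1}{-5352 + 7659} = \frac{1}{2307}$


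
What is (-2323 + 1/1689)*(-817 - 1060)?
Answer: 7364495842/1689 ≈ 4.3603e+6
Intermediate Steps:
(-2323 + 1/1689)*(-817 - 1060) = (-2323 + 1/1689)*(-1877) = -3923546/1689*(-1877) = 7364495842/1689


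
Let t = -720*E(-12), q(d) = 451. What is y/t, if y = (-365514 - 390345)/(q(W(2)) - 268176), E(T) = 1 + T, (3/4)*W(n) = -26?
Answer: 251953/706794000 ≈ 0.00035647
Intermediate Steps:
W(n) = -104/3 (W(n) = (4/3)*(-26) = -104/3)
t = 7920 (t = -720*(1 - 12) = -720*(-11) = 7920)
y = 755859/267725 (y = (-365514 - 390345)/(451 - 268176) = -755859/(-267725) = -755859*(-1/267725) = 755859/267725 ≈ 2.8233)
y/t = (755859/267725)/7920 = (755859/267725)*(1/7920) = 251953/706794000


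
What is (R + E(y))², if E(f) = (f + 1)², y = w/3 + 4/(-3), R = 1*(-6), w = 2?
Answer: 2809/81 ≈ 34.679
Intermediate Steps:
R = -6
y = -⅔ (y = 2/3 + 4/(-3) = 2*(⅓) + 4*(-⅓) = ⅔ - 4/3 = -⅔ ≈ -0.66667)
E(f) = (1 + f)²
(R + E(y))² = (-6 + (1 - ⅔)²)² = (-6 + (⅓)²)² = (-6 + ⅑)² = (-53/9)² = 2809/81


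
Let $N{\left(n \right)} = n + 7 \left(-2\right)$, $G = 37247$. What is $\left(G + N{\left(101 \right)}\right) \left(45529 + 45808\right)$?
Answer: $3409975558$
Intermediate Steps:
$N{\left(n \right)} = -14 + n$ ($N{\left(n \right)} = n - 14 = -14 + n$)
$\left(G + N{\left(101 \right)}\right) \left(45529 + 45808\right) = \left(37247 + \left(-14 + 101\right)\right) \left(45529 + 45808\right) = \left(37247 + 87\right) 91337 = 37334 \cdot 91337 = 3409975558$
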